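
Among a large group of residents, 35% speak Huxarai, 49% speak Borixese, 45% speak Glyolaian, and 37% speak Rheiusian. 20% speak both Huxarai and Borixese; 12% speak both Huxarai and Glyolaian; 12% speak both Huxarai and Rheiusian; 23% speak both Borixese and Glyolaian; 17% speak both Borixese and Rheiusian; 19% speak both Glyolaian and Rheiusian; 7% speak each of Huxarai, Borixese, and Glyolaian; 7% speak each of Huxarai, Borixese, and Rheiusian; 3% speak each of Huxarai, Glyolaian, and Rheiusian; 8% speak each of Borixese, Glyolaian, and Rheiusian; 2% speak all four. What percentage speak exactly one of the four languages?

27%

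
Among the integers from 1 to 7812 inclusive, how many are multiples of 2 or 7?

Apply inclusion-exclusion:
3906 + 1116 − 558 = 4464

4464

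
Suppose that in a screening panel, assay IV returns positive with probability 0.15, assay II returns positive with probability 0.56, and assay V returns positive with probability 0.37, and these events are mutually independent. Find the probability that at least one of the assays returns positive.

Independence gives P(none) = ∏(1 − pᵢ).
P(none) = (1 − 0.15) × (1 − 0.56) × (1 − 0.37) = 0.85 × 0.44 × 0.63 = 0.23562
P(at least one) = 1 − 0.23562 = 0.76438

0.76438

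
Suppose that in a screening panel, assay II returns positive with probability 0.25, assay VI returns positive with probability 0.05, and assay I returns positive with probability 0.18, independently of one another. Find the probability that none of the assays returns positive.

0.58425

P(none) = (1 − 0.25) × (1 − 0.05) × (1 − 0.18) = 0.75 × 0.95 × 0.82 = 0.58425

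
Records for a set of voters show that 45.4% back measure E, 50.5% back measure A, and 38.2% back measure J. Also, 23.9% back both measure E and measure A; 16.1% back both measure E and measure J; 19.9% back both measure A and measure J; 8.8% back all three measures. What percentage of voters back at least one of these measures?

Using inclusion–exclusion:
P(at least one) = 45.4 + 50.5 + 38.2 − 23.9 − 16.1 − 19.9 + 8.8 = 83.0%

83.0%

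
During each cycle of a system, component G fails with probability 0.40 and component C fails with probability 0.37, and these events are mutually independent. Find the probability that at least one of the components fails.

Independence gives P(none) = ∏(1 − pᵢ).
P(none) = (1 − 0.40) × (1 − 0.37) = 0.60 × 0.63 = 0.378
P(at least one) = 1 − 0.378 = 0.622

0.622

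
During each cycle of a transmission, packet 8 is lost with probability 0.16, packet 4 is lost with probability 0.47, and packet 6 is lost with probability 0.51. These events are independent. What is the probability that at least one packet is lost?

0.781852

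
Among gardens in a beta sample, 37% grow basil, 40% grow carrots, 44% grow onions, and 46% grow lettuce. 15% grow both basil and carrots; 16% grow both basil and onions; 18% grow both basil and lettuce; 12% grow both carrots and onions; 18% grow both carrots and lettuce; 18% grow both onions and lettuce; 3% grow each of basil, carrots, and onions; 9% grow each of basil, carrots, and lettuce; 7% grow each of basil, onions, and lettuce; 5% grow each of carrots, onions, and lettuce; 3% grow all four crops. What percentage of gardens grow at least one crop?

By inclusion–exclusion:
P(at least one) = 37 + 40 + 44 + 46 − 15 − 16 − 18 − 12 − 18 − 18 + 3 + 9 + 7 + 5 − 3 = 91%

91%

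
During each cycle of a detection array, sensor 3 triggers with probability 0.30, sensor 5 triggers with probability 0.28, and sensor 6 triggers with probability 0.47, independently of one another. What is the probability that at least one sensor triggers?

Independence gives P(none) = ∏(1 − pᵢ).
P(none) = (1 − 0.30) × (1 − 0.28) × (1 − 0.47) = 0.70 × 0.72 × 0.53 = 0.26712
P(at least one) = 1 − 0.26712 = 0.73288

0.73288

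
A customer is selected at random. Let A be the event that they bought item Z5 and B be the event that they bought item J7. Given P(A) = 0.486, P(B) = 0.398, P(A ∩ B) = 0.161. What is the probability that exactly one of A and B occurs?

P(exactly one) = 0.486 + 0.398 − 2·0.161 = 0.562

0.562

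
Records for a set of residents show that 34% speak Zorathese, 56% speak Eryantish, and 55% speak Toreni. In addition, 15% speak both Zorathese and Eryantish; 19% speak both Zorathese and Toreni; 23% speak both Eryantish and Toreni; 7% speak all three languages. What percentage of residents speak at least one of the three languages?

P(union) = 34 + 56 + 55 − 15 − 19 − 23 + 7 = 95%

95%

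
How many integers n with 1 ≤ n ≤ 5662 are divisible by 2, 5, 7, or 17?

Using inclusion–exclusion:
⌊5662/2⌋ + ⌊5662/5⌋ + ⌊5662/7⌋ + ⌊5662/17⌋ − ⌊5662/10⌋ − ⌊5662/14⌋ − ⌊5662/34⌋ − ⌊5662/35⌋ − ⌊5662/85⌋ − ⌊5662/119⌋ + ⌊5662/70⌋ + ⌊5662/170⌋ + ⌊5662/238⌋ + ⌊5662/595⌋ − ⌊5662/1190⌋ = 2831 + 1132 + 808 + 333 − 566 − 404 − 166 − 161 − 66 − 47 + 80 + 33 + 23 + 9 − 4 = 3835

3835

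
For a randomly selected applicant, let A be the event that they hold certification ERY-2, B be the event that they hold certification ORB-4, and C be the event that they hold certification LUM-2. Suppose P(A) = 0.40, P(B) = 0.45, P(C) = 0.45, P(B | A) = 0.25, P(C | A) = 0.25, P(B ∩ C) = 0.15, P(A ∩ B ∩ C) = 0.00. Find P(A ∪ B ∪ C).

P(A ∩ B) = P(A)·P(B|A) = 0.40 × 0.25 = 0.10
P(A ∩ C) = P(A)·P(C|A) = 0.40 × 0.25 = 0.10
P(A ∪ B ∪ C) = 0.40 + 0.45 + 0.45 − 0.10 − 0.10 − 0.15 + 0.00 = 0.95

0.95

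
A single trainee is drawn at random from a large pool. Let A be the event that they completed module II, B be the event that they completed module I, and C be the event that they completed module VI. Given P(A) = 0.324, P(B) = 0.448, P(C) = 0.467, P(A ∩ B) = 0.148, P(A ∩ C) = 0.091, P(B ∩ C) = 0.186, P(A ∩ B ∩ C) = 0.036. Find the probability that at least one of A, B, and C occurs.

0.850

Apply inclusion-exclusion:
P(A ∪ B ∪ C) = 0.324 + 0.448 + 0.467 − 0.148 − 0.091 − 0.186 + 0.036 = 0.850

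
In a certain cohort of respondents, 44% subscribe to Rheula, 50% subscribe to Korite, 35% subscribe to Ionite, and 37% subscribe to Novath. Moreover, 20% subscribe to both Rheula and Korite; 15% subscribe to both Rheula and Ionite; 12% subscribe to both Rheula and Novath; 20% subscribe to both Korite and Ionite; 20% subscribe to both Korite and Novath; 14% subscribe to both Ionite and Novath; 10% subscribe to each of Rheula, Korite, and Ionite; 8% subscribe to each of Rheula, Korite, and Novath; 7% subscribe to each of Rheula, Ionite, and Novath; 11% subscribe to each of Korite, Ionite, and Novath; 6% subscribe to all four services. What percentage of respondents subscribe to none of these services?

5%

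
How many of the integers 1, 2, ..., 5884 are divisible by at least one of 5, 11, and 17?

1856

By inclusion-exclusion,
floor(5884/5) + floor(5884/11) + floor(5884/17) − floor(5884/55) − floor(5884/85) − floor(5884/187) + floor(5884/935) = 1176 + 534 + 346 − 106 − 69 − 31 + 6 = 1856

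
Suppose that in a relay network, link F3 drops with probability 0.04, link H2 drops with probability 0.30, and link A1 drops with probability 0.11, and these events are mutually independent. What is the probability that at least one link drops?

P(none) = (1 − 0.04) × (1 − 0.30) × (1 − 0.11) = 0.96 × 0.70 × 0.89 = 0.59808
P(at least one) = 1 − 0.59808 = 0.40192

0.40192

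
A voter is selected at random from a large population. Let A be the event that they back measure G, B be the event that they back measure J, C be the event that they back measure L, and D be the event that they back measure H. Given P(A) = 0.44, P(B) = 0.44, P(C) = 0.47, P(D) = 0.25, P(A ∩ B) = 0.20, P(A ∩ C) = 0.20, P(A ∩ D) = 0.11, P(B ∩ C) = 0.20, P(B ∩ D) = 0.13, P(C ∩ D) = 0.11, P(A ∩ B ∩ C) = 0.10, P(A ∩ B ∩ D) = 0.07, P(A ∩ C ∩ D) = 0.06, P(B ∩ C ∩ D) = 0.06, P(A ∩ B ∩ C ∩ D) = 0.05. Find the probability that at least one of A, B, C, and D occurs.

0.89

By inclusion–exclusion:
P(A ∪ B ∪ C ∪ D) = 0.44 + 0.44 + 0.47 + 0.25 − 0.20 − 0.20 − 0.11 − 0.20 − 0.13 − 0.11 + 0.10 + 0.07 + 0.06 + 0.06 − 0.05 = 0.89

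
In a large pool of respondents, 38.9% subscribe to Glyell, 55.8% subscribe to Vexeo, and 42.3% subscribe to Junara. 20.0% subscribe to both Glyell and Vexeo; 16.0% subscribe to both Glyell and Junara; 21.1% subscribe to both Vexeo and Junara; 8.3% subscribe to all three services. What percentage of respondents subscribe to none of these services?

P(≥1) = 38.9 + 55.8 + 42.3 − 20.0 − 16.0 − 21.1 + 8.3 = 88.2%
P(none) = 100% − 88.2% = 11.8%

11.8%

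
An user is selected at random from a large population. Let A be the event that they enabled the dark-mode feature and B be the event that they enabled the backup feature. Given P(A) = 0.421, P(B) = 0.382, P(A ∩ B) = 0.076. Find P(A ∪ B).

Apply inclusion-exclusion:
P(A ∪ B) = 0.421 + 0.382 − 0.076 = 0.727

0.727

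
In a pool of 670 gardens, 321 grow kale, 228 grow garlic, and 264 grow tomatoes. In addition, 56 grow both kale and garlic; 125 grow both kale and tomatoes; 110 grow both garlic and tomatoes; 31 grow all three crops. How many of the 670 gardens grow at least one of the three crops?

|at least one| = 321 + 228 + 264 − 56 − 125 − 110 + 31 = 553

553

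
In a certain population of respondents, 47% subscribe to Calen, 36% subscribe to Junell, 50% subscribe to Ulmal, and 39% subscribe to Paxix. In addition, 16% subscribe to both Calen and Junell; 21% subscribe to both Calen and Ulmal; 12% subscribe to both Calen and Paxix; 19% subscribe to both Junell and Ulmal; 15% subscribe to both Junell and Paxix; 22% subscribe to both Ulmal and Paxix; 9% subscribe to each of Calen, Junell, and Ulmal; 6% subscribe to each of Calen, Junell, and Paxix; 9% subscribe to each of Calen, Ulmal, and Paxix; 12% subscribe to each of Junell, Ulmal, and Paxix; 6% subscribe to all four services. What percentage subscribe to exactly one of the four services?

Using the inclusion–exclusion count for exactly one event:
P(exactly one) = 47 + 36 + 50 + 39 − 2·16 − 2·21 − 2·12 − 2·19 − 2·15 − 2·22 + 3·9 + 3·6 + 3·9 + 3·12 − 4·6 = 46%

46%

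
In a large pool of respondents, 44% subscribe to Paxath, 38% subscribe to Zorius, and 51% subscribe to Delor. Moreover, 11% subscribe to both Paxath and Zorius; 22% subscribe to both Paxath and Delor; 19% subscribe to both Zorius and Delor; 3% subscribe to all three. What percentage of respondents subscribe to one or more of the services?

84%

By inclusion–exclusion:
P(≥1) = 44 + 38 + 51 − 11 − 22 − 19 + 3 = 84%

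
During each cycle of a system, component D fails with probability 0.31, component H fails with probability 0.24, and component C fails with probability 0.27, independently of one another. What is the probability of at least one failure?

Independence gives P(none) = ∏(1 − pᵢ).
P(none) = (1 − 0.31) × (1 − 0.24) × (1 − 0.27) = 0.69 × 0.76 × 0.73 = 0.382812
P(at least one) = 1 − 0.382812 = 0.617188

0.617188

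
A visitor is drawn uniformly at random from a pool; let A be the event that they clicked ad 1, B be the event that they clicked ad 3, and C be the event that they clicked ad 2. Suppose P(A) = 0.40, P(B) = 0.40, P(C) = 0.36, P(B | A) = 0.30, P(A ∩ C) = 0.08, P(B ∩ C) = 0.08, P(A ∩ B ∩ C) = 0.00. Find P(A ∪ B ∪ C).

0.88

P(A ∩ B) = P(A)·P(B|A) = 0.40 × 0.30 = 0.12
P(A ∪ B ∪ C) = 0.40 + 0.40 + 0.36 − 0.12 − 0.08 − 0.08 + 0.00 = 0.88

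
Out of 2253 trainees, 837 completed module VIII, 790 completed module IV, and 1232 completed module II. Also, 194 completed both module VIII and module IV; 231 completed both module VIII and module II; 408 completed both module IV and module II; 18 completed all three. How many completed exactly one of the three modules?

Using the inclusion–exclusion count for exactly one event:
N(exactly one) = 837 + 790 + 1232 − 2·194 − 2·231 − 2·408 + 3·18 = 1247

1247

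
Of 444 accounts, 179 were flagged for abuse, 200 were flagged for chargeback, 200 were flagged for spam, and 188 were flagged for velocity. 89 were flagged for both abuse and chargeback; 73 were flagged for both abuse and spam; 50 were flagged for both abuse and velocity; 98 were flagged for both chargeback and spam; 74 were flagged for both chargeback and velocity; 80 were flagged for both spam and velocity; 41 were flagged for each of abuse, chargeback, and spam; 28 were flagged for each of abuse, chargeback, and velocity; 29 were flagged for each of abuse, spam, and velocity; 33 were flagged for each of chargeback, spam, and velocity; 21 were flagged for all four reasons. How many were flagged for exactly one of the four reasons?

148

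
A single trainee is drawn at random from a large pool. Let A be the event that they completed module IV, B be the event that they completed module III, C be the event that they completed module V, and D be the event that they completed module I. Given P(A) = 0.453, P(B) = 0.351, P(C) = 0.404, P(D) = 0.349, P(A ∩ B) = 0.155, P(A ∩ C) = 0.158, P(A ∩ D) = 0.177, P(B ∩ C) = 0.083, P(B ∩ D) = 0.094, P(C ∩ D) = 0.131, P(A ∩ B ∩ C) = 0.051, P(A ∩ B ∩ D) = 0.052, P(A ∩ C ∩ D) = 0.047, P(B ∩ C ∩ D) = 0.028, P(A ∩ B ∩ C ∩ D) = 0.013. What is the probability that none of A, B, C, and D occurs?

0.076

Apply inclusion-exclusion:
P(A ∪ B ∪ C ∪ D) = 0.453 + 0.351 + 0.404 + 0.349 − 0.155 − 0.158 − 0.177 − 0.083 − 0.094 − 0.131 + 0.051 + 0.052 + 0.047 + 0.028 − 0.013 = 0.924
P(none) = 1 − 0.924 = 0.076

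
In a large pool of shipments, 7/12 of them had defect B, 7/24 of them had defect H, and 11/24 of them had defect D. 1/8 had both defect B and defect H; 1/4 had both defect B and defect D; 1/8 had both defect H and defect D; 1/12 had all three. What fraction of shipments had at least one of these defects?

11/12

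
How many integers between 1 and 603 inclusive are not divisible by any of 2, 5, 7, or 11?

189

By inclusion–exclusion:
⌊603/2⌋ + ⌊603/5⌋ + ⌊603/7⌋ + ⌊603/11⌋ − ⌊603/10⌋ − ⌊603/14⌋ − ⌊603/22⌋ − ⌊603/35⌋ − ⌊603/55⌋ − ⌊603/77⌋ + ⌊603/70⌋ + ⌊603/110⌋ + ⌊603/154⌋ + ⌊603/385⌋ − ⌊603/770⌋ = 301 + 120 + 86 + 54 − 60 − 43 − 27 − 17 − 10 − 7 + 8 + 5 + 3 + 1 − 0 = 414
603 − 414 = 189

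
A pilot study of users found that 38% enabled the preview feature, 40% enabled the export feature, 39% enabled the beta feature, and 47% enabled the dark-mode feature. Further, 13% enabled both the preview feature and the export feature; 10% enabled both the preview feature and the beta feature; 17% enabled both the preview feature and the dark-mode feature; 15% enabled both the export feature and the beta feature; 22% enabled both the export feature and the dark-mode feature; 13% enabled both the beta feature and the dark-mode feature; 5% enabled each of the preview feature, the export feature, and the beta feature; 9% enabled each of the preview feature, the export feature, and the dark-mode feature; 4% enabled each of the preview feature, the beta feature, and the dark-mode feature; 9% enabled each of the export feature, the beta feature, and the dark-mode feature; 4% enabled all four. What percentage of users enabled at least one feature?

97%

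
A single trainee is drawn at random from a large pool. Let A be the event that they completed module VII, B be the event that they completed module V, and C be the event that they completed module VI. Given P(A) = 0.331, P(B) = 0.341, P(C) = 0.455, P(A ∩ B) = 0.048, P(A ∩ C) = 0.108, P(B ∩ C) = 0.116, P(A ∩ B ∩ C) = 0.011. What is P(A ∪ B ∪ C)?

By inclusion–exclusion:
P(A ∪ B ∪ C) = 0.331 + 0.341 + 0.455 − 0.048 − 0.108 − 0.116 + 0.011 = 0.866

0.866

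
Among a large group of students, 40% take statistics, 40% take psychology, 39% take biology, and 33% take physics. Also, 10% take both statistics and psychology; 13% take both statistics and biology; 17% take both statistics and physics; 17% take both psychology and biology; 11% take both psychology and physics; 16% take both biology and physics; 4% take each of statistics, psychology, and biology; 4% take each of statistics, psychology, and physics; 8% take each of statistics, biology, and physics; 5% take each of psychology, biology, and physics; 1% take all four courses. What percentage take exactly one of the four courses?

Using the inclusion–exclusion count for exactly one event:
P(exactly one) = 40 + 40 + 39 + 33 − 2·10 − 2·13 − 2·17 − 2·17 − 2·11 − 2·16 + 3·4 + 3·4 + 3·8 + 3·5 − 4·1 = 43%

43%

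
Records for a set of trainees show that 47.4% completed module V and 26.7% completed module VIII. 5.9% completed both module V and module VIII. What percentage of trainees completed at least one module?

P(at least one) = 47.4 + 26.7 − 5.9 = 68.2%

68.2%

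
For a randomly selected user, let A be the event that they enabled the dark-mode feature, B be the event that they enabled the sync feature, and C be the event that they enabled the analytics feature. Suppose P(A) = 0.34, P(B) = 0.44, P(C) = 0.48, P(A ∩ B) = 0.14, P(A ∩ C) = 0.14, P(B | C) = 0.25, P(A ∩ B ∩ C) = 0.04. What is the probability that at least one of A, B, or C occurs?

0.90

P(B ∩ C) = P(C)·P(B|C) = 0.48 × 0.25 = 0.12
Apply inclusion-exclusion:
P(A ∪ B ∪ C) = 0.34 + 0.44 + 0.48 − 0.14 − 0.14 − 0.12 + 0.04 = 0.90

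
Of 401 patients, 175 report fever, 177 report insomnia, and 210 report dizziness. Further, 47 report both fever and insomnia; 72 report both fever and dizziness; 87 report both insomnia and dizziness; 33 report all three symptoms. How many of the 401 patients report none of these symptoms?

12

Using inclusion–exclusion:
N(≥1) = 175 + 177 + 210 − 47 − 72 − 87 + 33 = 389
None: 401 − 389 = 12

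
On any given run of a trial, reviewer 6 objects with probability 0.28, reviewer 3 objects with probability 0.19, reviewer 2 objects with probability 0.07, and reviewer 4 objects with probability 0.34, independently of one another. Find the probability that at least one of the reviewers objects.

P(none) = (1 − 0.28) × (1 − 0.19) × (1 − 0.07) × (1 − 0.34) = 0.72 × 0.81 × 0.93 × 0.66 = 0.35796816
P(at least one) = 1 − 0.35796816 = 0.64203184

0.64203184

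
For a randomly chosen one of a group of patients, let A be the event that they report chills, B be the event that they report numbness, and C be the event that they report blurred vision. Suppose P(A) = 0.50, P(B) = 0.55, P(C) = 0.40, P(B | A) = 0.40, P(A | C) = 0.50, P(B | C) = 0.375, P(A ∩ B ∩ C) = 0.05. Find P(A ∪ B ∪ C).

0.95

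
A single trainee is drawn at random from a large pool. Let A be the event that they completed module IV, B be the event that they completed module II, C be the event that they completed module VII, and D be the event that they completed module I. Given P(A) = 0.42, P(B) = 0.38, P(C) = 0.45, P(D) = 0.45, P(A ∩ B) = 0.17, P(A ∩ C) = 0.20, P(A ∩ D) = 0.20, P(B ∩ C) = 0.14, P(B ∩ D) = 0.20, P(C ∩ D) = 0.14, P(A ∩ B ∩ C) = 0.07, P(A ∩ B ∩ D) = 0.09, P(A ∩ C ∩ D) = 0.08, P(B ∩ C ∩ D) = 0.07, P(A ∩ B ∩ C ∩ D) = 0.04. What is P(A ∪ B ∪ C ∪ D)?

P(A ∪ B ∪ C ∪ D) = 0.42 + 0.38 + 0.45 + 0.45 − 0.17 − 0.20 − 0.20 − 0.14 − 0.20 − 0.14 + 0.07 + 0.09 + 0.08 + 0.07 − 0.04 = 0.92

0.92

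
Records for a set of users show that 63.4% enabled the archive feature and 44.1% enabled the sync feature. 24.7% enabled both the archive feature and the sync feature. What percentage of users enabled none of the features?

Apply inclusion-exclusion:
P(at least one) = 63.4 + 44.1 − 24.7 = 82.8%
P(none) = 100% − 82.8% = 17.2%

17.2%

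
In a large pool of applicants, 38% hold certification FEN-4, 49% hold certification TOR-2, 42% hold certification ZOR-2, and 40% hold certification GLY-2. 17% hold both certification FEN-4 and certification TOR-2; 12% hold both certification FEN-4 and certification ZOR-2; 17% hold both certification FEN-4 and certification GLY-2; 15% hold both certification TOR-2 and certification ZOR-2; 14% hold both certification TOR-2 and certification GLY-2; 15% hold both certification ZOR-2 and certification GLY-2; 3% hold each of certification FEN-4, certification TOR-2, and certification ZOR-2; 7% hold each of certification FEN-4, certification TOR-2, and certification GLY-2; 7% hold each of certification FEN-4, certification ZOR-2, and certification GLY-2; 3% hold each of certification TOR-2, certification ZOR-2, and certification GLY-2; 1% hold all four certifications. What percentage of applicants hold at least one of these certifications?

P(≥1) = 38 + 49 + 42 + 40 − 17 − 12 − 17 − 15 − 14 − 15 + 3 + 7 + 7 + 3 − 1 = 98%

98%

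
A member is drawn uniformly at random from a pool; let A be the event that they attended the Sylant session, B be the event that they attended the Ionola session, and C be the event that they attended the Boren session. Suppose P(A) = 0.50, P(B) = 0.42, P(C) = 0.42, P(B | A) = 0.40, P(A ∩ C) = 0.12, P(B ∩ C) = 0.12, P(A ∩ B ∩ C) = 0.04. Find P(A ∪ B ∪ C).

0.94

P(A ∩ B) = P(A)·P(B|A) = 0.50 × 0.40 = 0.20
Using inclusion–exclusion:
P(A ∪ B ∪ C) = 0.50 + 0.42 + 0.42 − 0.20 − 0.12 − 0.12 + 0.04 = 0.94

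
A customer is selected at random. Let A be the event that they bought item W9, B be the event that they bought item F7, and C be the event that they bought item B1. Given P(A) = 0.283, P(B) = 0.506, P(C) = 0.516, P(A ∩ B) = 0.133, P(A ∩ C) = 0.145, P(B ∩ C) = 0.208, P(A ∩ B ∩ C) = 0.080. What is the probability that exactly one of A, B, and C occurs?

0.573

By inclusion–exclusion (exactly-one form):
P(exactly one) = 0.283 + 0.506 + 0.516 − 2·0.133 − 2·0.145 − 2·0.208 + 3·0.080 = 0.573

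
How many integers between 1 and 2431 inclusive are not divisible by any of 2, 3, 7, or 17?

Apply inclusion-exclusion:
1215 + 810 + 347 + 143 − 405 − 173 − 71 − 115 − 47 − 20 + 57 + 23 + 10 + 6 − 3 = 1777
2431 − 1777 = 654

654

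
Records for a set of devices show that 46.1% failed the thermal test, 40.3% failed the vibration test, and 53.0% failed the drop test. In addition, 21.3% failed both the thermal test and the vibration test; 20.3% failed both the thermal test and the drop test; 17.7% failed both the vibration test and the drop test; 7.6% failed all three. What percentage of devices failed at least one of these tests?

87.7%

Apply inclusion-exclusion:
P(≥1) = 46.1 + 40.3 + 53.0 − 21.3 − 20.3 − 17.7 + 7.6 = 87.7%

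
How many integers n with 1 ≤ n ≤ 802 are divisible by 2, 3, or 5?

By inclusion–exclusion:
⌊802/2⌋ + ⌊802/3⌋ + ⌊802/5⌋ − ⌊802/6⌋ − ⌊802/10⌋ − ⌊802/15⌋ + ⌊802/30⌋ = 401 + 267 + 160 − 133 − 80 − 53 + 26 = 588

588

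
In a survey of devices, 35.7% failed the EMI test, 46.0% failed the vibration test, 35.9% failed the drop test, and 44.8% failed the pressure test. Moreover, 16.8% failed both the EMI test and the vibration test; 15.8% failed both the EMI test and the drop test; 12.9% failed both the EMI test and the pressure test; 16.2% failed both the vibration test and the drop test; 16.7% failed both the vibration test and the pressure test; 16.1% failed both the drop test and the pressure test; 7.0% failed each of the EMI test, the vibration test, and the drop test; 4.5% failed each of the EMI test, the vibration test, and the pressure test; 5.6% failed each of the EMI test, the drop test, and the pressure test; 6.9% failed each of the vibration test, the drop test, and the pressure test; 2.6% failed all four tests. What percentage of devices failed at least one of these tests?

P(≥1) = 35.7 + 46.0 + 35.9 + 44.8 − 16.8 − 15.8 − 12.9 − 16.2 − 16.7 − 16.1 + 7.0 + 4.5 + 5.6 + 6.9 − 2.6 = 89.3%

89.3%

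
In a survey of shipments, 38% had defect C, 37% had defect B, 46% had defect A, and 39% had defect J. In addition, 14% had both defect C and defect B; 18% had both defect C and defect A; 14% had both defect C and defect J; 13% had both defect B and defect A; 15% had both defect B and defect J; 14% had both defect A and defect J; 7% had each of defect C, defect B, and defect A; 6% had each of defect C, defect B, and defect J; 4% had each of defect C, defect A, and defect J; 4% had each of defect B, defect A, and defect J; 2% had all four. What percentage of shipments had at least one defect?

P(≥1) = 38 + 37 + 46 + 39 − 14 − 18 − 14 − 13 − 15 − 14 + 7 + 6 + 4 + 4 − 2 = 91%

91%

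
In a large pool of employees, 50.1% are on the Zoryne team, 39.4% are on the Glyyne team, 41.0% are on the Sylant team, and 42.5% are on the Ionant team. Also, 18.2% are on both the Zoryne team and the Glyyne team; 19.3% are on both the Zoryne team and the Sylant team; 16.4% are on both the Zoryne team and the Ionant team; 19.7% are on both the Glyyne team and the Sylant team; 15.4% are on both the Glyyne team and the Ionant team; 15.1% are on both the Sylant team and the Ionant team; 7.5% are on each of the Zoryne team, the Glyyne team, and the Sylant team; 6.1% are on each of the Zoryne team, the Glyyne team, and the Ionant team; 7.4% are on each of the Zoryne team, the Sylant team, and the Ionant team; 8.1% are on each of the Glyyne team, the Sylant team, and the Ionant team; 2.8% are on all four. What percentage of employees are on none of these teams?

Using inclusion–exclusion:
P(at least one) = 50.1 + 39.4 + 41.0 + 42.5 − 18.2 − 19.3 − 16.4 − 19.7 − 15.4 − 15.1 + 7.5 + 6.1 + 7.4 + 8.1 − 2.8 = 95.2%
P(none) = 100% − 95.2% = 4.8%

4.8%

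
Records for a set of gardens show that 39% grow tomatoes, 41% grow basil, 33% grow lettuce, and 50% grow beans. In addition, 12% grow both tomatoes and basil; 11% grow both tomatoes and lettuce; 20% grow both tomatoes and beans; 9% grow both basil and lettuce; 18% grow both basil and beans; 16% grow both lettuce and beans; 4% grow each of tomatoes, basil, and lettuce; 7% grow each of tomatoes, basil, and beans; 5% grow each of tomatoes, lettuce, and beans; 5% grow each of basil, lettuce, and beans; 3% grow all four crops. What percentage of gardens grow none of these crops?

5%

Using inclusion–exclusion:
P(union) = 39 + 41 + 33 + 50 − 12 − 11 − 20 − 9 − 18 − 16 + 4 + 7 + 5 + 5 − 3 = 95%
P(none) = 100% − 95% = 5%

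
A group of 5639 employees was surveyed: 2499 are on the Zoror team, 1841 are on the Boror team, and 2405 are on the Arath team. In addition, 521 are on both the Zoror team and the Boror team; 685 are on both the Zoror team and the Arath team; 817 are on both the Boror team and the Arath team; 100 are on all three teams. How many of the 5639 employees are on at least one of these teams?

4822

|at least one| = 2499 + 1841 + 2405 − 521 − 685 − 817 + 100 = 4822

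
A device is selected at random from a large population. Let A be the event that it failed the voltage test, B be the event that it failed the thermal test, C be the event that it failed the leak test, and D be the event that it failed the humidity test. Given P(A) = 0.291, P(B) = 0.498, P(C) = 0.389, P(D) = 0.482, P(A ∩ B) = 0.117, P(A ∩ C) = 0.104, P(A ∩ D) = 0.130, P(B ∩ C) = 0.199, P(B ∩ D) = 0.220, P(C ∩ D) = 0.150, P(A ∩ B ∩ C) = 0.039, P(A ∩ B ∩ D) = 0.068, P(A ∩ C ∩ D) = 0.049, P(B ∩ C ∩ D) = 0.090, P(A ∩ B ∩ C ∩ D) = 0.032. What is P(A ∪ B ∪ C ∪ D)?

By inclusion–exclusion:
P(A ∪ B ∪ C ∪ D) = 0.291 + 0.498 + 0.389 + 0.482 − 0.117 − 0.104 − 0.130 − 0.199 − 0.220 − 0.150 + 0.039 + 0.068 + 0.049 + 0.090 − 0.032 = 0.954

0.954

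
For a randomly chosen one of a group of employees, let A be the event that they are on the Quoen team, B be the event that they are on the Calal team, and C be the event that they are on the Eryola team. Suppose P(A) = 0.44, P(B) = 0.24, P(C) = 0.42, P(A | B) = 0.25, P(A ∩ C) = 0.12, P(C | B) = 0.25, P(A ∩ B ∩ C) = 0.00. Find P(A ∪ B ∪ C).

0.86

P(A ∩ B) = P(B)·P(A|B) = 0.24 × 0.25 = 0.06
P(B ∩ C) = P(B)·P(C|B) = 0.24 × 0.25 = 0.06
By inclusion–exclusion:
P(A ∪ B ∪ C) = 0.44 + 0.24 + 0.42 − 0.06 − 0.12 − 0.06 + 0.00 = 0.86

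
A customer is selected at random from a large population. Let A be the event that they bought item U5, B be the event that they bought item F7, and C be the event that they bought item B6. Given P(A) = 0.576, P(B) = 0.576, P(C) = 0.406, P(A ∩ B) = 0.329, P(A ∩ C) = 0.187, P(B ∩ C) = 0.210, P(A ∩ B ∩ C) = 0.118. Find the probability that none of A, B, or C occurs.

By inclusion-exclusion,
P(A ∪ B ∪ C) = 0.576 + 0.576 + 0.406 − 0.329 − 0.187 − 0.210 + 0.118 = 0.950
P(none) = 1 − 0.950 = 0.050

0.050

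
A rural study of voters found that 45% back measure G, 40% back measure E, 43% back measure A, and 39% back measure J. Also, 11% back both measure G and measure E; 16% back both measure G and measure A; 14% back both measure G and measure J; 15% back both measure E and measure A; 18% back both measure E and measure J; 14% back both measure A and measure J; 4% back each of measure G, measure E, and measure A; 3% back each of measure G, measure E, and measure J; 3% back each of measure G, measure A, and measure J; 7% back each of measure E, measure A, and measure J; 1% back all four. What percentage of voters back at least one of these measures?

By inclusion–exclusion:
P(≥1) = 45 + 40 + 43 + 39 − 11 − 16 − 14 − 15 − 18 − 14 + 4 + 3 + 3 + 7 − 1 = 95%

95%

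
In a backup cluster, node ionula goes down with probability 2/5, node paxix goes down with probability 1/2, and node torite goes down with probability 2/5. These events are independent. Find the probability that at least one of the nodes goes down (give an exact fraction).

41/50

P(none) = (1 − 2/5) × (1 − 1/2) × (1 − 2/5) = 3/5 × 1/2 × 3/5 = 9/50
P(at least one) = 1 − 9/50 = 41/50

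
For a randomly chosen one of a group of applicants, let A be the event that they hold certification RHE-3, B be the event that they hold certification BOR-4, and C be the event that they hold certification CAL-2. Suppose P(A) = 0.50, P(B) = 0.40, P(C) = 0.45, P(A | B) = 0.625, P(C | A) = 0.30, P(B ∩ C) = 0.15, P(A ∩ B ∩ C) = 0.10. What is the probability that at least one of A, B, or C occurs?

0.90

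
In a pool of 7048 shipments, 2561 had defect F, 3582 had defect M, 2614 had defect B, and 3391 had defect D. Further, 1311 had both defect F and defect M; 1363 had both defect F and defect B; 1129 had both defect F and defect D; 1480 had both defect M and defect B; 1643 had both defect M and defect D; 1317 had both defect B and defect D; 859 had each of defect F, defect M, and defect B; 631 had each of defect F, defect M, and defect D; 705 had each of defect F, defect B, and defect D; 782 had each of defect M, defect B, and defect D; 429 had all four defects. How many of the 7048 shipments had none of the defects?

595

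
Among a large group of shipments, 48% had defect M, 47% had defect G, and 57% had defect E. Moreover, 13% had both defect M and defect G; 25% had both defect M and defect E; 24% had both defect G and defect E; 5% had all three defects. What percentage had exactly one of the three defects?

Using the inclusion–exclusion count for exactly one event:
P(exactly one) = 48 + 47 + 57 − 2·13 − 2·25 − 2·24 + 3·5 = 43%

43%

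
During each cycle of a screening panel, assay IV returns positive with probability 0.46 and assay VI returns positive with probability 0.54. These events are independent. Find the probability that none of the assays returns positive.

0.2484

P(none) = (1 − 0.46) × (1 − 0.54) = 0.54 × 0.46 = 0.2484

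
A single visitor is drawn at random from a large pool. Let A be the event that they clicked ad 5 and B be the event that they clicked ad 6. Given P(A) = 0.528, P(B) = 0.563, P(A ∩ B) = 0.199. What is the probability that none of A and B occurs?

0.108

P(A ∪ B) = 0.528 + 0.563 − 0.199 = 0.892
P(none) = 1 − 0.892 = 0.108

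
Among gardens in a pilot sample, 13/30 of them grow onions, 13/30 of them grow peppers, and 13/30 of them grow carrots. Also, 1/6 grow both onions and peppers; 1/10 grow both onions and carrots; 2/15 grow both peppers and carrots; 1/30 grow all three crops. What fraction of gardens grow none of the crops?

1/15

P(≥1) = 13/30 + 13/30 + 13/30 − 1/6 − 1/10 − 2/15 + 1/30 = 14/15
P(none) = 1 − 14/15 = 1/15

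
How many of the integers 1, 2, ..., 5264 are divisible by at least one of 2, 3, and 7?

⌊5264/2⌋ + ⌊5264/3⌋ + ⌊5264/7⌋ − ⌊5264/6⌋ − ⌊5264/14⌋ − ⌊5264/21⌋ + ⌊5264/42⌋ = 2632 + 1754 + 752 − 877 − 376 − 250 + 125 = 3760

3760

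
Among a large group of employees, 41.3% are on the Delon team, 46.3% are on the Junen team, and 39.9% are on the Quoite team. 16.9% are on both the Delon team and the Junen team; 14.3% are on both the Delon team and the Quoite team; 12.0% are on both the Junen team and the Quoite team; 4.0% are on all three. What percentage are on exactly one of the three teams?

By inclusion–exclusion (exactly-one form):
P(exactly one) = 41.3 + 46.3 + 39.9 − 2·16.9 − 2·14.3 − 2·12.0 + 3·4.0 = 53.1%

53.1%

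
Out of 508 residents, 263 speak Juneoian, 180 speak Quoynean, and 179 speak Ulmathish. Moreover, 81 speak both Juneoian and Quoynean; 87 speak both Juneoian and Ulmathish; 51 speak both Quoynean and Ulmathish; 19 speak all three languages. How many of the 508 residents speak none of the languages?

Using inclusion–exclusion:
N(≥1) = 263 + 180 + 179 − 81 − 87 − 51 + 19 = 422
None: 508 − 422 = 86

86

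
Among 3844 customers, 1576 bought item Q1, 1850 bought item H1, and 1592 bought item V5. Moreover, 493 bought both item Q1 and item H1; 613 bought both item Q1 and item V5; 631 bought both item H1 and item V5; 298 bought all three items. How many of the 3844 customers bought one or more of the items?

N(≥1) = 1576 + 1850 + 1592 − 493 − 613 − 631 + 298 = 3579

3579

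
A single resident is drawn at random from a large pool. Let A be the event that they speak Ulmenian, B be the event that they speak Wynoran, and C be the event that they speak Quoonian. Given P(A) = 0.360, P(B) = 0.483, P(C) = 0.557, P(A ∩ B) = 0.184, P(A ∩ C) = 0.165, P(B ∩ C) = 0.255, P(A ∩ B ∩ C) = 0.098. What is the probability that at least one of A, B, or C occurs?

P(A ∪ B ∪ C) = 0.360 + 0.483 + 0.557 − 0.184 − 0.165 − 0.255 + 0.098 = 0.894

0.894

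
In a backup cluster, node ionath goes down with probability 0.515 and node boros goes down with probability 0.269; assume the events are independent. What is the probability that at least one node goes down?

0.645465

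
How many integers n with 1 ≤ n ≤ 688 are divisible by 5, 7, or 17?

By inclusion–exclusion:
137 + 98 + 40 − 19 − 8 − 5 + 1 = 244

244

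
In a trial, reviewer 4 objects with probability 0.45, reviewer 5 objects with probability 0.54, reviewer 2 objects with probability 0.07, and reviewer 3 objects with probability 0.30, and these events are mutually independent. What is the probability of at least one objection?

0.835297

Since the events are independent, P(none) is the product of the individual non-occurrence probabilities.
P(none) = (1 − 0.45) × (1 − 0.54) × (1 − 0.07) × (1 − 0.30) = 0.55 × 0.46 × 0.93 × 0.70 = 0.164703
P(at least one) = 1 − 0.164703 = 0.835297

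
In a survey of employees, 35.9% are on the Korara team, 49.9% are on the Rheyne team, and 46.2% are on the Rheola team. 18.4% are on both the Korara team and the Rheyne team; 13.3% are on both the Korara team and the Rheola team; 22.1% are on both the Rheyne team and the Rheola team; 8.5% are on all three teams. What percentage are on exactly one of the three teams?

P(exactly one) = 35.9 + 49.9 + 46.2 − 2·18.4 − 2·13.3 − 2·22.1 + 3·8.5 = 49.9%

49.9%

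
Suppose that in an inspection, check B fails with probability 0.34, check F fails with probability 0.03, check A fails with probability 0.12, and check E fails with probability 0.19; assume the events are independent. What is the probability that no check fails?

P(none) = (1 − 0.34) × (1 − 0.03) × (1 − 0.12) × (1 − 0.19) = 0.66 × 0.97 × 0.88 × 0.81 = 0.45633456

0.45633456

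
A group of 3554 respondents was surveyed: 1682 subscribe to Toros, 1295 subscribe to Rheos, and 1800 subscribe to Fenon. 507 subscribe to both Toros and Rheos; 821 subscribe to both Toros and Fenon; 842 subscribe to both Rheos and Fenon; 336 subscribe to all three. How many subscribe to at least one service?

N(≥1) = 1682 + 1295 + 1800 − 507 − 821 − 842 + 336 = 2943

2943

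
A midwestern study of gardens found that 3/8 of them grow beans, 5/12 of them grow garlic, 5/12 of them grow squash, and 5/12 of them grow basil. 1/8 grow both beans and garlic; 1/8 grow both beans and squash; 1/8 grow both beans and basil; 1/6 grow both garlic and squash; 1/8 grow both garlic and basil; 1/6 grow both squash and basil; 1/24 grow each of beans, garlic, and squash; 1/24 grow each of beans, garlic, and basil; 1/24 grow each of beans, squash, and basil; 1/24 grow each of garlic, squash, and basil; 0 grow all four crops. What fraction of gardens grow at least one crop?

23/24

P(at least one) = 3/8 + 5/12 + 5/12 + 5/12 − 1/8 − 1/8 − 1/8 − 1/6 − 1/8 − 1/6 + 1/24 + 1/24 + 1/24 + 1/24 − 0 = 23/24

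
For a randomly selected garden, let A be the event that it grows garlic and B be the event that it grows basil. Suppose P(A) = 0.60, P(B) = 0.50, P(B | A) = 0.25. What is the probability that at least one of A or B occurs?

P(A ∩ B) = P(A)·P(B|A) = 0.60 × 0.25 = 0.15
Using inclusion–exclusion:
P(A ∪ B) = 0.60 + 0.50 − 0.15 = 0.95

0.95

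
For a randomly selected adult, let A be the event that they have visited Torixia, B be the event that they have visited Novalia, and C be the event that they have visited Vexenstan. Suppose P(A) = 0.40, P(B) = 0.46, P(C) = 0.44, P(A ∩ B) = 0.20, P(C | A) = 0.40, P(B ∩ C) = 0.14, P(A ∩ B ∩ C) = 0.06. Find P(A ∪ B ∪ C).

0.86

P(A ∩ C) = P(A)·P(C|A) = 0.40 × 0.40 = 0.16
P(A ∪ B ∪ C) = 0.40 + 0.46 + 0.44 − 0.20 − 0.16 − 0.14 + 0.06 = 0.86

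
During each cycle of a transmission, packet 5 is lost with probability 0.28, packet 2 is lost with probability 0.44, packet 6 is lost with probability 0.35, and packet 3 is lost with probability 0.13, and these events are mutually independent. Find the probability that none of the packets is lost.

0.2280096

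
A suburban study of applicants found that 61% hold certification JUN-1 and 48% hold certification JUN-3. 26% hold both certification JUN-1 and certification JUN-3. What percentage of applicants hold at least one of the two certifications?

83%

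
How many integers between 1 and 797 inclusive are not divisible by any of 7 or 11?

By inclusion–exclusion:
floor(797/7) + floor(797/11) − floor(797/77) = 113 + 72 − 10 = 175
797 − 175 = 622

622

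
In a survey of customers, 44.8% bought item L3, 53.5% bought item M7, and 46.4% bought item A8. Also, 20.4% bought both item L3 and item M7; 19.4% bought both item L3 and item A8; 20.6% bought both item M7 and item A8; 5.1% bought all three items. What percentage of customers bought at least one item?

89.4%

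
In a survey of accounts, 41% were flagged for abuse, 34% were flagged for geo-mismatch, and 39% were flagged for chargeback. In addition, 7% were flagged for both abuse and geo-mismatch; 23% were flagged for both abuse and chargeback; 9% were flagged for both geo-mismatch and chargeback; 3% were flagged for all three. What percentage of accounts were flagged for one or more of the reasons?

Inclusion–exclusion gives
P(at least one) = 41 + 34 + 39 − 7 − 23 − 9 + 3 = 78%

78%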